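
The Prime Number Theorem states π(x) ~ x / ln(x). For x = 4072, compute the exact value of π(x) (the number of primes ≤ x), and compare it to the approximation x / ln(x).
π(4072) = 560;  x/ln(x) ≈ 489.90;  relative error ≈ 12.52%.

Directly count primes up to 4072: π(4072) = 560. The PNT approximation gives 4072/ln(4072) ≈ 4072/8.31189 ≈ 489.90. Relative error (π(x) − x/ln(x)) / π(x) ≈ 12.52%; the approximation is known to undercount slightly (Li(x) is a better estimate).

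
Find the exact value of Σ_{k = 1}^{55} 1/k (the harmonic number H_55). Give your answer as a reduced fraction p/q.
H_55 = 251499286680120823312889/54749786241679275146400

Direct summation: H_55 = 1 + 1/2 + ... + 1/55. The least common denominator is lcm(1, ..., 55) = 164249358725037825439200; over this denominator the numerator is 164249358725037825439200 + 82124679362518912719600 + 54749786241679275146400 + 41062339681259456359800 + 32849871745007565087840 + 27374893120839637573200 + 23464194103576832205600 + 20531169840629728179900 + 18249928747226425048800 + 16424935872503782543920 + 14931759884094347767200 + 13687446560419818786600 + 12634566055772140418400 + 11732097051788416102800 + 10949957248335855029280 + 10265584920314864089950 + 9661726983825754437600 + 9124964373613212524400 + 8644703090791464496800 + 8212467936251891271960 + 7821398034525610735200 + 7465879942047173883600 + 7141276466305992410400 + 6843723280209909393300 + 6569974349001513017568 + 6317283027886070209200 + 6083309582408808349600 + 5866048525894208051400 + 5663770990518545704800 + 5474978624167927514640 + 5298366410485091143200 + 5132792460157432044975 + 4977253294698115922400 + 4830863491912877218800 + 4692838820715366441120 + 4562482186806606262200 + 4439171857433454741600 + 4322351545395732248400 + 4211522018590713472800 + 4106233968125945635980 + 4006081920122873791200 + 3910699017262805367600 + 3819752528489251754400 + 3732939971023586941800 + 3649985749445285009760 + 3570638233152996205200 + 3494667206915698413600 + 3421861640104954696650 + 3352027729082404600800 + 3284987174500756508784 + 3220575661275251479200 + 3158641513943035104600 + 3099044504245996706400 + 3041654791204404174800 + 2986351976818869553440 = 754497860040362469938667, so H_55 = 754497860040362469938667/164249358725037825439200; reducing by gcd(754497860040362469938667, 164249358725037825439200) = 3 gives 251499286680120823312889/54749786241679275146400 ≈ 4.59361. (The PNT-adjacent estimate ln(55) + γ ≈ 4.58455 matches within O(1/n).)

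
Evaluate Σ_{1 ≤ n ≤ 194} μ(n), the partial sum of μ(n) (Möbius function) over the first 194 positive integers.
Σ_{n ≤ 194} μ(n) = -5

Compute μ(n) for each 1 ≤ n ≤ 194: μ(1) = 1, μ(2) = -1, μ(3) = -1, μ(4) = 0, μ(5) = -1, μ(6) = 1, μ(7) = -1, μ(8) = 0, μ(9) = 0, μ(10) = 1, μ(11) = -1, μ(12) = 0, μ(13) = -1, μ(14) = 1, μ(15) = 1, μ(16) = 0, μ(17) = -1, μ(18) = 0, μ(19) = -1, μ(20) = 0, μ(21) = 1, μ(22) = 1, μ(23) = -1, μ(24) = 0, μ(25) = 0, μ(26) = 1, μ(27) = 0, μ(28) = 0, μ(29) = -1, μ(30) = -1, μ(31) = -1, μ(32) = 0, μ(33) = 1, μ(34) = 1, μ(35) = 1, μ(36) = 0, μ(37) = -1, μ(38) = 1, μ(39) = 1, μ(40) = 0, μ(41) = -1, μ(42) = -1, μ(43) = -1, μ(44) = 0, μ(45) = 0, μ(46) = 1, μ(47) = -1, μ(48) = 0, μ(49) = 0, μ(50) = 0, μ(51) = 1, μ(52) = 0, μ(53) = -1, μ(54) = 0, μ(55) = 1, μ(56) = 0, μ(57) = 1, μ(58) = 1, μ(59) = -1, μ(60) = 0, μ(61) = -1, μ(62) = 1, μ(63) = 0, μ(64) = 0, μ(65) = 1, μ(66) = -1, μ(67) = -1, μ(68) = 0, μ(69) = 1, μ(70) = -1, μ(71) = -1, μ(72) = 0, μ(73) = -1, μ(74) = 1, μ(75) = 0, μ(76) = 0, μ(77) = 1, μ(78) = -1, μ(79) = -1, μ(80) = 0, μ(81) = 0, μ(82) = 1, μ(83) = -1, μ(84) = 0, μ(85) = 1, μ(86) = 1, μ(87) = 1, μ(88) = 0, μ(89) = -1, μ(90) = 0, μ(91) = 1, μ(92) = 0, μ(93) = 1, μ(94) = 1, μ(95) = 1, μ(96) = 0, μ(97) = -1, μ(98) = 0, μ(99) = 0, μ(100) = 0, μ(101) = -1, μ(102) = -1, μ(103) = -1, μ(104) = 0, μ(105) = -1, μ(106) = 1, μ(107) = -1, μ(108) = 0, μ(109) = -1, μ(110) = -1, μ(111) = 1, μ(112) = 0, μ(113) = -1, μ(114) = -1, μ(115) = 1, μ(116) = 0, μ(117) = 0, μ(118) = 1, μ(119) = 1, μ(120) = 0, μ(121) = 0, μ(122) = 1, μ(123) = 1, μ(124) = 0, μ(125) = 0, μ(126) = 0, μ(127) = -1, μ(128) = 0, μ(129) = 1, μ(130) = -1, μ(131) = -1, μ(132) = 0, μ(133) = 1, μ(134) = 1, μ(135) = 0, μ(136) = 0, μ(137) = -1, μ(138) = -1, μ(139) = -1, μ(140) = 0, μ(141) = 1, μ(142) = 1, μ(143) = 1, μ(144) = 0, μ(145) = 1, μ(146) = 1, μ(147) = 0, μ(148) = 0, μ(149) = -1, μ(150) = 0, μ(151) = -1, μ(152) = 0, μ(153) = 0, μ(154) = -1, μ(155) = 1, μ(156) = 0, μ(157) = -1, μ(158) = 1, μ(159) = 1, μ(160) = 0, μ(161) = 1, μ(162) = 0, μ(163) = -1, μ(164) = 0, μ(165) = -1, μ(166) = 1, μ(167) = -1, μ(168) = 0, μ(169) = 0, μ(170) = -1, μ(171) = 0, μ(172) = 0, μ(173) = -1, μ(174) = -1, μ(175) = 0, μ(176) = 0, μ(177) = 1, μ(178) = 1, μ(179) = -1, μ(180) = 0, μ(181) = -1, μ(182) = -1, μ(183) = 1, μ(184) = 0, μ(185) = 1, μ(186) = -1, μ(187) = 1, μ(188) = 0, μ(189) = 0, μ(190) = -1, μ(191) = -1, μ(192) = 0, μ(193) = -1, μ(194) = 1. Summing all 194 values: -5. (Mertens function M(x) = Σ_{n ≤ x} μ(n); on average M(x) should be small (PNT ⟺ M(x) = o(x)).)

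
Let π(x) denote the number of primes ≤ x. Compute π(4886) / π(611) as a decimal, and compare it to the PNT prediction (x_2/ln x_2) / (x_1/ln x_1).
π(4886)/π(611) = 653/111 ≈ 5.8829;  PNT prediction ≈ 6.0394.

π(611) = 111 and π(4886) = 653, so π(4886)/π(611) ≈ 5.8829. The PNT-predicted ratio is (4886/ln(4886)) / (611/ln(611)) ≈ 6.0394. The two agree to within a few percent, as expected.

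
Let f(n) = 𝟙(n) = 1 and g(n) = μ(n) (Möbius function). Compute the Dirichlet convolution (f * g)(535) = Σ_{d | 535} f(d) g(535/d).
(𝟙 * μ)(535) = 0

Divisors of 535: [1, 5, 107, 535]. For each d | 535:
  d = 1: 𝟙(1) · μ(535/1) = 1 · 1 = 1
  d = 5: 𝟙(5) · μ(535/5) = 1 · -1 = -1
  d = 107: 𝟙(107) · μ(535/107) = 1 · -1 = -1
  d = 535: 𝟙(535) · μ(535/535) = 1 · 1 = 1
Summing: (𝟙 * μ)(535) = 1 + -1 + -1 + 1 = 0.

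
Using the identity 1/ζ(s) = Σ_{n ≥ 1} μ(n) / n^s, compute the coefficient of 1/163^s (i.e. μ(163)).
μ(163) = -1

Factor n = 163 = 163. μ(n) = 0 if any exponent ≥ 2 (not squarefree); otherwise μ(n) = (−1)^{ω(n)} where ω(n) is the number of distinct prime factors. Applying: μ(163) = -1.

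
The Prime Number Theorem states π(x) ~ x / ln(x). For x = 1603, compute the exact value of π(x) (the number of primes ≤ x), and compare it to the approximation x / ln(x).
π(1603) = 252;  x/ln(x) ≈ 217.22;  relative error ≈ 13.80%.

Directly count primes up to 1603: π(1603) = 252. The PNT approximation gives 1603/ln(1603) ≈ 1603/7.37963 ≈ 217.22. Relative error (π(x) − x/ln(x)) / π(x) ≈ 13.80%; the approximation is known to undercount slightly (Li(x) is a better estimate).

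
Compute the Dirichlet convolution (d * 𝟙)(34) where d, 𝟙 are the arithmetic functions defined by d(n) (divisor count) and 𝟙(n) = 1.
(d * 𝟙)(34) = 9

Divisors of 34: [1, 2, 17, 34]. For each d | 34:
  d = 1: d(1) · 𝟙(34/1) = 1 · 1 = 1
  d = 2: d(2) · 𝟙(34/2) = 2 · 1 = 2
  d = 17: d(17) · 𝟙(34/17) = 2 · 1 = 2
  d = 34: d(34) · 𝟙(34/34) = 4 · 1 = 4
Summing: (d * 𝟙)(34) = 1 + 2 + 2 + 4 = 9.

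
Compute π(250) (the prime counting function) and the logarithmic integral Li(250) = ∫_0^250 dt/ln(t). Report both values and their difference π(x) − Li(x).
π(250) = 53;  Li(250) ≈ 59.43;  π(x) − Li(x) ≈ -6.43.

Direct count of primes ≤ 250 gives π(250) = 53. Numerical evaluation of the logarithmic integral gives Li(250) ≈ 59.43. The difference π(x) − Li(x) ≈ -6.43 is typically negative for small/moderate x (Li(x) overestimates), though Littlewood's theorem shows this sign changes infinitely often.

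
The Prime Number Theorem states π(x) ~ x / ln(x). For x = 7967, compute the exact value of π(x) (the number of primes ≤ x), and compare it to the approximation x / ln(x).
π(7967) = 1006;  x/ln(x) ≈ 886.89;  relative error ≈ 11.84%.

Directly count primes up to 7967: π(7967) = 1006. The PNT approximation gives 7967/ln(7967) ≈ 7967/8.98306 ≈ 886.89. Relative error (π(x) − x/ln(x)) / π(x) ≈ 11.84%; the approximation is known to undercount slightly (Li(x) is a better estimate).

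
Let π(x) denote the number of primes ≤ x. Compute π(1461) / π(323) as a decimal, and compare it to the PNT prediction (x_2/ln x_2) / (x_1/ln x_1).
π(1461)/π(323) = 232/66 ≈ 3.5152;  PNT prediction ≈ 3.5864.

π(323) = 66 and π(1461) = 232, so π(1461)/π(323) ≈ 3.5152. The PNT-predicted ratio is (1461/ln(1461)) / (323/ln(323)) ≈ 3.5864. The two agree to within a few percent, as expected.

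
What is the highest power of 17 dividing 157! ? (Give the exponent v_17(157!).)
v_17(157!) = 9

Legendre's formula: v_p(n!) = Σ_{k ≥ 1} ⌊n / p^k⌋. For p = 17, n = 157, the terms are:
  ⌊157/17^1⌋ = ⌊157/17⌋ = 9
(the next term ⌊157/17^2⌋ = 0, terminating the sum). Summing: v_17(157!) = 9 = 9.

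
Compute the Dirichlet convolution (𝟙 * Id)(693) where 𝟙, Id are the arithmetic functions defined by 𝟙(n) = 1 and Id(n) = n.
(𝟙 * Id)(693) = 1248

Divisors of 693: [1, 3, 7, 9, 11, 21, 33, 63, 77, 99, 231, 693]. For each d | 693:
  d = 1: 𝟙(1) · Id(693/1) = 1 · 693 = 693
  d = 3: 𝟙(3) · Id(693/3) = 1 · 231 = 231
  d = 7: 𝟙(7) · Id(693/7) = 1 · 99 = 99
  d = 9: 𝟙(9) · Id(693/9) = 1 · 77 = 77
  d = 11: 𝟙(11) · Id(693/11) = 1 · 63 = 63
  d = 21: 𝟙(21) · Id(693/21) = 1 · 33 = 33
  d = 33: 𝟙(33) · Id(693/33) = 1 · 21 = 21
  d = 63: 𝟙(63) · Id(693/63) = 1 · 11 = 11
  d = 77: 𝟙(77) · Id(693/77) = 1 · 9 = 9
  d = 99: 𝟙(99) · Id(693/99) = 1 · 7 = 7
  d = 231: 𝟙(231) · Id(693/231) = 1 · 3 = 3
  d = 693: 𝟙(693) · Id(693/693) = 1 · 1 = 1
Summing: (𝟙 * Id)(693) = 693 + 231 + 99 + 77 + 63 + 33 + 21 + 11 + 9 + 7 + 3 + 1 = 1248.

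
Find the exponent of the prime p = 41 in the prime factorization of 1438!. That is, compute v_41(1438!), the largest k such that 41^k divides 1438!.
v_41(1438!) = 35

Legendre's formula: v_p(n!) = Σ_{k ≥ 1} ⌊n / p^k⌋. For p = 41, n = 1438, the terms are:
  ⌊1438/41^1⌋ = ⌊1438/41⌋ = 35
(the next term ⌊1438/41^2⌋ = 0, terminating the sum). Summing: v_41(1438!) = 35 = 35.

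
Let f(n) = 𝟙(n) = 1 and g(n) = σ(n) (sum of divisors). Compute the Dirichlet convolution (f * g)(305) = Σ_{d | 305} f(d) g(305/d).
(𝟙 * σ)(305) = 441

Divisors of 305: [1, 5, 61, 305]. For each d | 305:
  d = 1: 𝟙(1) · σ(305/1) = 1 · 372 = 372
  d = 5: 𝟙(5) · σ(305/5) = 1 · 62 = 62
  d = 61: 𝟙(61) · σ(305/61) = 1 · 6 = 6
  d = 305: 𝟙(305) · σ(305/305) = 1 · 1 = 1
Summing: (𝟙 * σ)(305) = 372 + 62 + 6 + 1 = 441.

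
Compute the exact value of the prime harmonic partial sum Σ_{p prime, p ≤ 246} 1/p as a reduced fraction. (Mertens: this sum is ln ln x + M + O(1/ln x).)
Σ 1/p = 506873196134241441348690763593294873492730445394823722837469097176314709804649267964680634478659521/256041159035492609053110100510385311995538591998443060216114576417920917800321526504084465112487730

π(246) = 53, so the primes ≤ 246 are [2, 3, 5, 7, 11, 13, 17, 19, 23, 29, 31, 37, 41, 43, 47, 53, 59, 61, 67, 71, 73, 79, 83, 89, 97, 101, 103, 107, 109, 113, 127, 131, 137, 139, 149, 151, 157, 163, 167, 173, 179, 181, 191, 193, 197, 199, 211, 223, 227, 229, 233, 239, 241]. Summing 1/p over these primes: 506873196134241441348690763593294873492730445394823722837469097176314709804649267964680634478659521/256041159035492609053110100510385311995538591998443060216114576417920917800321526504084465112487730 ≈ 1.9797. Mertens estimate ln ln(246) + 0.2615 ≈ 1.9672.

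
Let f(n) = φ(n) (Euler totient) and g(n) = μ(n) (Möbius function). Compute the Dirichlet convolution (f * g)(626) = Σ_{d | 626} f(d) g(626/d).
(φ * μ)(626) = 0

Divisors of 626: [1, 2, 313, 626]. For each d | 626:
  d = 1: φ(1) · μ(626/1) = 1 · 1 = 1
  d = 2: φ(2) · μ(626/2) = 1 · -1 = -1
  d = 313: φ(313) · μ(626/313) = 312 · -1 = -312
  d = 626: φ(626) · μ(626/626) = 312 · 1 = 312
Summing: (φ * μ)(626) = 1 + -1 + -312 + 312 = 0.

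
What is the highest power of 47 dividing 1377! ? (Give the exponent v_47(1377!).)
v_47(1377!) = 29

Legendre's formula: v_p(n!) = Σ_{k ≥ 1} ⌊n / p^k⌋. For p = 47, n = 1377, the terms are:
  ⌊1377/47^1⌋ = ⌊1377/47⌋ = 29
(the next term ⌊1377/47^2⌋ = 0, terminating the sum). Summing: v_47(1377!) = 29 = 29.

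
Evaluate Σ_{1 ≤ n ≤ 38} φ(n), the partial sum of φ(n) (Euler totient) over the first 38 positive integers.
Σ_{n ≤ 38} φ(n) = 450

Compute φ(n) for each 1 ≤ n ≤ 38: φ(1) = 1, φ(2) = 1, φ(3) = 2, φ(4) = 2, φ(5) = 4, φ(6) = 2, φ(7) = 6, φ(8) = 4, φ(9) = 6, φ(10) = 4, φ(11) = 10, φ(12) = 4, φ(13) = 12, φ(14) = 6, φ(15) = 8, φ(16) = 8, φ(17) = 16, φ(18) = 6, φ(19) = 18, φ(20) = 8, φ(21) = 12, φ(22) = 10, φ(23) = 22, φ(24) = 8, φ(25) = 20, φ(26) = 12, φ(27) = 18, φ(28) = 12, φ(29) = 28, φ(30) = 8, φ(31) = 30, φ(32) = 16, φ(33) = 20, φ(34) = 16, φ(35) = 24, φ(36) = 12, φ(37) = 36, φ(38) = 18. Summing all 38 values: 450. (Average order: Σ_{n ≤ x} φ(n) ~ (3/π²) x². For x = 38, (3/π²)·38² ≈ 438.92.)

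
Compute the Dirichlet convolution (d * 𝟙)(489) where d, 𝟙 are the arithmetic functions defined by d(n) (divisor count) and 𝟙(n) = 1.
(d * 𝟙)(489) = 9

Divisors of 489: [1, 3, 163, 489]. For each d | 489:
  d = 1: d(1) · 𝟙(489/1) = 1 · 1 = 1
  d = 3: d(3) · 𝟙(489/3) = 2 · 1 = 2
  d = 163: d(163) · 𝟙(489/163) = 2 · 1 = 2
  d = 489: d(489) · 𝟙(489/489) = 4 · 1 = 4
Summing: (d * 𝟙)(489) = 1 + 2 + 2 + 4 = 9.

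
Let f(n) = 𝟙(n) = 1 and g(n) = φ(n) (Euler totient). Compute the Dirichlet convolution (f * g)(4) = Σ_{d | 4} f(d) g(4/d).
(𝟙 * φ)(4) = 4

Divisors of 4: [1, 2, 4]. For each d | 4:
  d = 1: 𝟙(1) · φ(4/1) = 1 · 2 = 2
  d = 2: 𝟙(2) · φ(4/2) = 1 · 1 = 1
  d = 4: 𝟙(4) · φ(4/4) = 1 · 1 = 1
Summing: (𝟙 * φ)(4) = 2 + 1 + 1 = 4.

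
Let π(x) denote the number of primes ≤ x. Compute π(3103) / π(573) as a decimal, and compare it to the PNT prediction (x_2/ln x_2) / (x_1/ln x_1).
π(3103)/π(573) = 442/105 ≈ 4.2095;  PNT prediction ≈ 4.2776.

π(573) = 105 and π(3103) = 442, so π(3103)/π(573) ≈ 4.2095. The PNT-predicted ratio is (3103/ln(3103)) / (573/ln(573)) ≈ 4.2776. The two agree to within a few percent, as expected.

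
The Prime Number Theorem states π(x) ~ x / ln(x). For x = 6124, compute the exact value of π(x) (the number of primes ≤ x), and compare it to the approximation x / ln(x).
π(6124) = 798;  x/ln(x) ≈ 702.30;  relative error ≈ 11.99%.

Directly count primes up to 6124: π(6124) = 798. The PNT approximation gives 6124/ln(6124) ≈ 6124/8.71997 ≈ 702.30. Relative error (π(x) − x/ln(x)) / π(x) ≈ 11.99%; the approximation is known to undercount slightly (Li(x) is a better estimate).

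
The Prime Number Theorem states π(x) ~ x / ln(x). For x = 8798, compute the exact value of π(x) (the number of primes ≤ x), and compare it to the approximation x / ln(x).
π(8798) = 1095;  x/ln(x) ≈ 968.70;  relative error ≈ 11.53%.

Directly count primes up to 8798: π(8798) = 1095. The PNT approximation gives 8798/ln(8798) ≈ 8798/9.08228 ≈ 968.70. Relative error (π(x) − x/ln(x)) / π(x) ≈ 11.53%; the approximation is known to undercount slightly (Li(x) is a better estimate).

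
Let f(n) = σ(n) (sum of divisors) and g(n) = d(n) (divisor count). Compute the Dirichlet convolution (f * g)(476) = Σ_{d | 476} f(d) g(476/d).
(σ * d)(476) = 3200

Divisors of 476: [1, 2, 4, 7, 14, 17, 28, 34, 68, 119, 238, 476]. For each d | 476:
  d = 1: σ(1) · d(476/1) = 1 · 12 = 12
  d = 2: σ(2) · d(476/2) = 3 · 8 = 24
  d = 4: σ(4) · d(476/4) = 7 · 4 = 28
  d = 7: σ(7) · d(476/7) = 8 · 6 = 48
  d = 14: σ(14) · d(476/14) = 24 · 4 = 96
  d = 17: σ(17) · d(476/17) = 18 · 6 = 108
  d = 28: σ(28) · d(476/28) = 56 · 2 = 112
  d = 34: σ(34) · d(476/34) = 54 · 4 = 216
  d = 68: σ(68) · d(476/68) = 126 · 2 = 252
  d = 119: σ(119) · d(476/119) = 144 · 3 = 432
  d = 238: σ(238) · d(476/238) = 432 · 2 = 864
  d = 476: σ(476) · d(476/476) = 1008 · 1 = 1008
Summing: (σ * d)(476) = 12 + 24 + 28 + 48 + 96 + 108 + 112 + 216 + 252 + 432 + 864 + 1008 = 3200.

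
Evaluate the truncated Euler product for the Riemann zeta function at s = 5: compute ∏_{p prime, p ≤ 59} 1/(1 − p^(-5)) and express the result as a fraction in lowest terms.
∏ = 9783623293724966042755527767857913576946767245571173033197003580720982191908567341/9435202489615342986287959538462812822601440308319131731232692023968655443618693120

The primes p ≤ 59 are [2, 3, 5, 7, 11, 13, 17, 19, 23, 29, 31, 37, 41, 43, 47, 53, 59]. For each prime, (1 − 1/p^5)^(-1) = p^5 / (p^5 − 1). The product is (1 − 1/2^5)^(-1), (1 − 1/3^5)^(-1), (1 − 1/5^5)^(-1), (1 − 1/7^5)^(-1), (1 − 1/11^5)^(-1), (1 − 1/13^5)^(-1), (1 − 1/17^5)^(-1), (1 − 1/19^5)^(-1), (1 − 1/23^5)^(-1), (1 − 1/29^5)^(-1), (1 − 1/31^5)^(-1), (1 − 1/37^5)^(-1), (1 − 1/41^5)^(-1), (1 − 1/43^5)^(-1), (1 − 1/47^5)^(-1), (1 − 1/53^5)^(-1), (1 − 1/59^5)^(-1) = ∏ p^5 / (p^5 − 1) = 9783623293724966042755527767857913576946767245571173033197003580720982191908567341/9435202489615342986287959538462812822601440308319131731232692023968655443618693120.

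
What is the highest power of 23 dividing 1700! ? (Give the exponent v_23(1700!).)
v_23(1700!) = 76

Legendre's formula: v_p(n!) = Σ_{k ≥ 1} ⌊n / p^k⌋. For p = 23, n = 1700, the terms are:
  ⌊1700/23^1⌋ = ⌊1700/23⌋ = 73
  ⌊1700/23^2⌋ = ⌊1700/529⌋ = 3
(the next term ⌊1700/23^3⌋ = 0, terminating the sum). Summing: v_23(1700!) = 73 + 3 = 76.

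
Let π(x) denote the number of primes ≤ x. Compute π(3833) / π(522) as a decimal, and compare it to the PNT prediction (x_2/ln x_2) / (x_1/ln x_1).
π(3833)/π(522) = 532/98 ≈ 5.4286;  PNT prediction ≈ 5.5687.

π(522) = 98 and π(3833) = 532, so π(3833)/π(522) ≈ 5.4286. The PNT-predicted ratio is (3833/ln(3833)) / (522/ln(522)) ≈ 5.5687. The two agree to within a few percent, as expected.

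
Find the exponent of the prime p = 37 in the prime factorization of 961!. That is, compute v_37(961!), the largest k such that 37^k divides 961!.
v_37(961!) = 25

Legendre's formula: v_p(n!) = Σ_{k ≥ 1} ⌊n / p^k⌋. For p = 37, n = 961, the terms are:
  ⌊961/37^1⌋ = ⌊961/37⌋ = 25
(the next term ⌊961/37^2⌋ = 0, terminating the sum). Summing: v_37(961!) = 25 = 25.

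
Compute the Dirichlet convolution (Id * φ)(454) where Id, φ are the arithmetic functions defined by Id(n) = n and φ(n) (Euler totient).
(Id * φ)(454) = 1359

Divisors of 454: [1, 2, 227, 454]. For each d | 454:
  d = 1: Id(1) · φ(454/1) = 1 · 226 = 226
  d = 2: Id(2) · φ(454/2) = 2 · 226 = 452
  d = 227: Id(227) · φ(454/227) = 227 · 1 = 227
  d = 454: Id(454) · φ(454/454) = 454 · 1 = 454
Summing: (Id * φ)(454) = 226 + 452 + 227 + 454 = 1359.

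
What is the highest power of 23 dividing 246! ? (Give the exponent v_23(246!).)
v_23(246!) = 10

Legendre's formula: v_p(n!) = Σ_{k ≥ 1} ⌊n / p^k⌋. For p = 23, n = 246, the terms are:
  ⌊246/23^1⌋ = ⌊246/23⌋ = 10
(the next term ⌊246/23^2⌋ = 0, terminating the sum). Summing: v_23(246!) = 10 = 10.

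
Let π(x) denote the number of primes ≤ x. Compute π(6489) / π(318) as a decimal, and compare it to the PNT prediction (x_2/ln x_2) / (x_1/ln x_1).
π(6489)/π(318) = 841/66 ≈ 12.7424;  PNT prediction ≈ 13.3949.

π(318) = 66 and π(6489) = 841, so π(6489)/π(318) ≈ 12.7424. The PNT-predicted ratio is (6489/ln(6489)) / (318/ln(318)) ≈ 13.3949. The two agree to within a few percent, as expected.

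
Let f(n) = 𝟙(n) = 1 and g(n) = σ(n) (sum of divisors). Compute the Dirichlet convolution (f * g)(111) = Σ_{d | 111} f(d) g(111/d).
(𝟙 * σ)(111) = 195

Divisors of 111: [1, 3, 37, 111]. For each d | 111:
  d = 1: 𝟙(1) · σ(111/1) = 1 · 152 = 152
  d = 3: 𝟙(3) · σ(111/3) = 1 · 38 = 38
  d = 37: 𝟙(37) · σ(111/37) = 1 · 4 = 4
  d = 111: 𝟙(111) · σ(111/111) = 1 · 1 = 1
Summing: (𝟙 * σ)(111) = 152 + 38 + 4 + 1 = 195.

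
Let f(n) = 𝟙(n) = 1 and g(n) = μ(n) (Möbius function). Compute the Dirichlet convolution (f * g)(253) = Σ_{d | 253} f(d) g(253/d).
(𝟙 * μ)(253) = 0

Divisors of 253: [1, 11, 23, 253]. For each d | 253:
  d = 1: 𝟙(1) · μ(253/1) = 1 · 1 = 1
  d = 11: 𝟙(11) · μ(253/11) = 1 · -1 = -1
  d = 23: 𝟙(23) · μ(253/23) = 1 · -1 = -1
  d = 253: 𝟙(253) · μ(253/253) = 1 · 1 = 1
Summing: (𝟙 * μ)(253) = 1 + -1 + -1 + 1 = 0.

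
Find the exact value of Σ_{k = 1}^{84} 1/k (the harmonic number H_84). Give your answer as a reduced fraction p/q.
H_84 = 3681181948368536301765969745576439759/734184632222154704090370027645633600

Direct summation: H_84 = 1 + 1/2 + ... + 1/84. The least common denominator is lcm(1, ..., 84) = 8076030954443701744994070304101969600; over this denominator the numerator is 8076030954443701744994070304101969600 + 4038015477221850872497035152050984800 + 2692010318147900581664690101367323200 + 2019007738610925436248517576025492400 + 1615206190888740348998814060820393920 + 1346005159073950290832345050683661600 + 1153718707777671677856295757728852800 + 1009503869305462718124258788012746200 + 897336772715966860554896700455774400 + 807603095444370174499407030410196960 + 734184632222154704090370027645633600 + 673002579536975145416172525341830800 + 621233150341823211153390023392459200 + 576859353888835838928147878864426400 + 538402063629580116332938020273464640 + 504751934652731359062129394006373100 + 475060644379041279117298253182468800 + 448668386357983430277448350227887200 + 425054260760194828683898437057998400 + 403801547722185087249703515205098480 + 384572902592557225952098585909617600 + 367092316111077352045185013822816800 + 351131780627987032391046534960955200 + 336501289768487572708086262670915400 + 323041238177748069799762812164078784 + 310616575170911605576695011696229600 + 299112257571988953518298900151924800 + 288429676944417919464073939432213200 + 278483826015300060172209320831102400 + 269201031814790058166469010136732320 + 260517127562700056290131300132321600 + 252375967326365679531064697003186550 + 244728210740718234696790009215211200 + 237530322189520639558649126591234400 + 230743741555534335571259151545770560 + 224334193178991715138724175113943600 + 218271106876856803918758656867620800 + 212527130380097414341949218528999200 + 207077716780607737051130007797486400 + 201900773861092543624851757602549240 + 196976364742529310853513909856145600 + 192286451296278612976049292954808800 + 187814673359155854534745821025627200 + 183546158055538676022592506911408400 + 179467354543193372110979340091154880 + 175565890313993516195523267480477600 + 171830445839227696702001495831956800 + 168250644884243786354043131335457700 + 164816958253953096836613679675550400 + 161520619088874034899881406082039392 + 158353548126347093039099417727489600 + 155308287585455802788347505848114800 + 152377942536673617830076798190603200 + 149556128785994476759149450075962400 + 146836926444430940818074005529126720 + 144214838472208959732036969716106600 + 141684753586731609561299479019332800 + 139241913007650030086104660415551200 + 136881880583791554999899496679694400 + 134600515907395029083234505068366160 + 132393950072847569590066726296753600 + 130258563781350028145065650066160800 + 128190967530852408650699528636539200 + 126187983663182839765532348501593275 + 124246630068364642230678004678491840 + 122364105370359117348395004607605600 + 120537775439458234999911497076148800 + 118765161094760319779324563295617200 + 117043926875995677463682178320318400 + 115371870777767167785629575772885280 + 113746914851319742887240426818337600 + 112167096589495857569362087556971800 + 110630561019776736232795483617835200 + 109135553438428401959379328433810400 + 107680412725916023266587604054692928 + 106263565190048707170974609264499600 + 104883518888879243441481432520804800 + 103538858390303868525565003898743200 + 102228239929667110696127472203822400 + 100950386930546271812425878801274620 + 99704085857329651172766300050641600 + 98488182371264655426756954928072800 + 97301577764381948734868316916891200 + 96143225648139306488024646477404400 = 40493001432053899319425667201340837349, so H_84 = 40493001432053899319425667201340837349/8076030954443701744994070304101969600; reducing by gcd(40493001432053899319425667201340837349, 8076030954443701744994070304101969600) = 11 gives 3681181948368536301765969745576439759/734184632222154704090370027645633600 ≈ 5.01397. (The PNT-adjacent estimate ln(84) + γ ≈ 5.00803 matches within O(1/n).)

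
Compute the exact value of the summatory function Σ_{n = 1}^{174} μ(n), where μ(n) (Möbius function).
Σ_{n ≤ 174} μ(n) = -4

Compute μ(n) for each 1 ≤ n ≤ 174: μ(1) = 1, μ(2) = -1, μ(3) = -1, μ(4) = 0, μ(5) = -1, μ(6) = 1, μ(7) = -1, μ(8) = 0, μ(9) = 0, μ(10) = 1, μ(11) = -1, μ(12) = 0, μ(13) = -1, μ(14) = 1, μ(15) = 1, μ(16) = 0, μ(17) = -1, μ(18) = 0, μ(19) = -1, μ(20) = 0, μ(21) = 1, μ(22) = 1, μ(23) = -1, μ(24) = 0, μ(25) = 0, μ(26) = 1, μ(27) = 0, μ(28) = 0, μ(29) = -1, μ(30) = -1, μ(31) = -1, μ(32) = 0, μ(33) = 1, μ(34) = 1, μ(35) = 1, μ(36) = 0, μ(37) = -1, μ(38) = 1, μ(39) = 1, μ(40) = 0, μ(41) = -1, μ(42) = -1, μ(43) = -1, μ(44) = 0, μ(45) = 0, μ(46) = 1, μ(47) = -1, μ(48) = 0, μ(49) = 0, μ(50) = 0, μ(51) = 1, μ(52) = 0, μ(53) = -1, μ(54) = 0, μ(55) = 1, μ(56) = 0, μ(57) = 1, μ(58) = 1, μ(59) = -1, μ(60) = 0, μ(61) = -1, μ(62) = 1, μ(63) = 0, μ(64) = 0, μ(65) = 1, μ(66) = -1, μ(67) = -1, μ(68) = 0, μ(69) = 1, μ(70) = -1, μ(71) = -1, μ(72) = 0, μ(73) = -1, μ(74) = 1, μ(75) = 0, μ(76) = 0, μ(77) = 1, μ(78) = -1, μ(79) = -1, μ(80) = 0, μ(81) = 0, μ(82) = 1, μ(83) = -1, μ(84) = 0, μ(85) = 1, μ(86) = 1, μ(87) = 1, μ(88) = 0, μ(89) = -1, μ(90) = 0, μ(91) = 1, μ(92) = 0, μ(93) = 1, μ(94) = 1, μ(95) = 1, μ(96) = 0, μ(97) = -1, μ(98) = 0, μ(99) = 0, μ(100) = 0, μ(101) = -1, μ(102) = -1, μ(103) = -1, μ(104) = 0, μ(105) = -1, μ(106) = 1, μ(107) = -1, μ(108) = 0, μ(109) = -1, μ(110) = -1, μ(111) = 1, μ(112) = 0, μ(113) = -1, μ(114) = -1, μ(115) = 1, μ(116) = 0, μ(117) = 0, μ(118) = 1, μ(119) = 1, μ(120) = 0, μ(121) = 0, μ(122) = 1, μ(123) = 1, μ(124) = 0, μ(125) = 0, μ(126) = 0, μ(127) = -1, μ(128) = 0, μ(129) = 1, μ(130) = -1, μ(131) = -1, μ(132) = 0, μ(133) = 1, μ(134) = 1, μ(135) = 0, μ(136) = 0, μ(137) = -1, μ(138) = -1, μ(139) = -1, μ(140) = 0, μ(141) = 1, μ(142) = 1, μ(143) = 1, μ(144) = 0, μ(145) = 1, μ(146) = 1, μ(147) = 0, μ(148) = 0, μ(149) = -1, μ(150) = 0, μ(151) = -1, μ(152) = 0, μ(153) = 0, μ(154) = -1, μ(155) = 1, μ(156) = 0, μ(157) = -1, μ(158) = 1, μ(159) = 1, μ(160) = 0, μ(161) = 1, μ(162) = 0, μ(163) = -1, μ(164) = 0, μ(165) = -1, μ(166) = 1, μ(167) = -1, μ(168) = 0, μ(169) = 0, μ(170) = -1, μ(171) = 0, μ(172) = 0, μ(173) = -1, μ(174) = -1. Summing all 174 values: -4. (Mertens function M(x) = Σ_{n ≤ x} μ(n); on average M(x) should be small (PNT ⟺ M(x) = o(x)).)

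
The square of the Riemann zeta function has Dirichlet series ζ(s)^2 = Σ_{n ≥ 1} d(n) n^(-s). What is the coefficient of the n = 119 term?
d(119) = 4

ζ(s)^2 = (Σ 1/m^s)(Σ 1/k^s). The coefficient of 1/n^s in the product is the number of ordered pairs (m, k) with mk = n, which equals d(n). For n = 119, divisors are [1, 7, 17, 119], so d(119) = 4.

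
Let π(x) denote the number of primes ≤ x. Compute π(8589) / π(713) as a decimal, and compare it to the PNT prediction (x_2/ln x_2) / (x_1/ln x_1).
π(8589)/π(713) = 1069/127 ≈ 8.4173;  PNT prediction ≈ 8.7366.

π(713) = 127 and π(8589) = 1069, so π(8589)/π(713) ≈ 8.4173. The PNT-predicted ratio is (8589/ln(8589)) / (713/ln(713)) ≈ 8.7366. The two agree to within a few percent, as expected.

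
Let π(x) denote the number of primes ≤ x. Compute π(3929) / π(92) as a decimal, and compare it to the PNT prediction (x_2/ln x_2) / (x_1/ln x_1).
π(3929)/π(92) = 545/24 ≈ 22.7083;  PNT prediction ≈ 23.3333.

π(92) = 24 and π(3929) = 545, so π(3929)/π(92) ≈ 22.7083. The PNT-predicted ratio is (3929/ln(3929)) / (92/ln(92)) ≈ 23.3333. The two agree to within a few percent, as expected.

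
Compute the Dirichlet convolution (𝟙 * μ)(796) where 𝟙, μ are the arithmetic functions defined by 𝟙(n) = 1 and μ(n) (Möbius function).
(𝟙 * μ)(796) = 0

Divisors of 796: [1, 2, 4, 199, 398, 796]. For each d | 796:
  d = 1: 𝟙(1) · μ(796/1) = 1 · 0 = 0
  d = 2: 𝟙(2) · μ(796/2) = 1 · 1 = 1
  d = 4: 𝟙(4) · μ(796/4) = 1 · -1 = -1
  d = 199: 𝟙(199) · μ(796/199) = 1 · 0 = 0
  d = 398: 𝟙(398) · μ(796/398) = 1 · -1 = -1
  d = 796: 𝟙(796) · μ(796/796) = 1 · 1 = 1
Summing: (𝟙 * μ)(796) = 0 + 1 + -1 + 0 + -1 + 1 = 0.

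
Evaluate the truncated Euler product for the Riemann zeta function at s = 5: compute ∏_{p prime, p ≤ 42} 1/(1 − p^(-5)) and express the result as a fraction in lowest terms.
∏ = 74875808585870055616502751635850749659928795918147986481/72209283302841655787041441691786569299878431940565073920

The primes p ≤ 42 are [2, 3, 5, 7, 11, 13, 17, 19, 23, 29, 31, 37, 41]. For each prime, (1 − 1/p^5)^(-1) = p^5 / (p^5 − 1). The product is (1 − 1/2^5)^(-1), (1 − 1/3^5)^(-1), (1 − 1/5^5)^(-1), (1 − 1/7^5)^(-1), (1 − 1/11^5)^(-1), (1 − 1/13^5)^(-1), (1 − 1/17^5)^(-1), (1 − 1/19^5)^(-1), (1 − 1/23^5)^(-1), (1 − 1/29^5)^(-1), (1 − 1/31^5)^(-1), (1 − 1/37^5)^(-1), (1 − 1/41^5)^(-1) = ∏ p^5 / (p^5 − 1) = 74875808585870055616502751635850749659928795918147986481/72209283302841655787041441691786569299878431940565073920.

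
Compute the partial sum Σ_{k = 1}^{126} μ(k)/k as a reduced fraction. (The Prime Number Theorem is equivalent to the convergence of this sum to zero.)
Σ μ(k)/k = 23090940688334333795050585396213953208427071/3161005464041760778814520629154366249327468699

Values of μ(k) for 1 ≤ k ≤ 126: μ(1) = 1, μ(2) = -1, μ(3) = -1, μ(5) = -1, μ(6) = 1, μ(7) = -1, μ(10) = 1, μ(11) = -1, μ(13) = -1, μ(14) = 1, μ(15) = 1, μ(17) = -1, μ(19) = -1, μ(21) = 1, μ(22) = 1, μ(23) = -1, μ(26) = 1, μ(29) = -1, μ(30) = -1, μ(31) = -1, μ(33) = 1, μ(34) = 1, μ(35) = 1, μ(37) = -1, μ(38) = 1, μ(39) = 1, μ(41) = -1, μ(42) = -1, μ(43) = -1, μ(46) = 1, μ(47) = -1, μ(51) = 1, μ(53) = -1, μ(55) = 1, μ(57) = 1, μ(58) = 1, μ(59) = -1, μ(61) = -1, μ(62) = 1, μ(65) = 1, μ(66) = -1, μ(67) = -1, μ(69) = 1, μ(70) = -1, μ(71) = -1, μ(73) = -1, μ(74) = 1, μ(77) = 1, μ(78) = -1, μ(79) = -1, μ(82) = 1, μ(83) = -1, μ(85) = 1, μ(86) = 1, μ(87) = 1, μ(89) = -1, μ(91) = 1, μ(93) = 1, μ(94) = 1, μ(95) = 1, μ(97) = -1, μ(101) = -1, μ(102) = -1, μ(103) = -1, μ(105) = -1, μ(106) = 1, μ(107) = -1, μ(109) = -1, μ(110) = -1, μ(111) = 1, μ(113) = -1, μ(114) = -1, μ(115) = 1, μ(118) = 1, μ(119) = 1, μ(122) = 1, μ(123) = 1, with μ = 0 on non-squarefree integers. Summing μ(k)/k for k where μ(k) ≠ 0 gives 23090940688334333795050585396213953208427071/3161005464041760778814520629154366249327468699 ≈ 0.0073. (PNT ⟺ this sum → 0 as n → ∞.)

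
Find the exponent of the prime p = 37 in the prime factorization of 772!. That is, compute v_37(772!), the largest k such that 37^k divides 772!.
v_37(772!) = 20

Legendre's formula: v_p(n!) = Σ_{k ≥ 1} ⌊n / p^k⌋. For p = 37, n = 772, the terms are:
  ⌊772/37^1⌋ = ⌊772/37⌋ = 20
(the next term ⌊772/37^2⌋ = 0, terminating the sum). Summing: v_37(772!) = 20 = 20.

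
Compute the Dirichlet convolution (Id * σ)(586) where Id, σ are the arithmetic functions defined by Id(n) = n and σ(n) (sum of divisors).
(Id * σ)(586) = 2935

Divisors of 586: [1, 2, 293, 586]. For each d | 586:
  d = 1: Id(1) · σ(586/1) = 1 · 882 = 882
  d = 2: Id(2) · σ(586/2) = 2 · 294 = 588
  d = 293: Id(293) · σ(586/293) = 293 · 3 = 879
  d = 586: Id(586) · σ(586/586) = 586 · 1 = 586
Summing: (Id * σ)(586) = 882 + 588 + 879 + 586 = 2935.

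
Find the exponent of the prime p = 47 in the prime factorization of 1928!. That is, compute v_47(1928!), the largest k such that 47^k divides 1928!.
v_47(1928!) = 41

Legendre's formula: v_p(n!) = Σ_{k ≥ 1} ⌊n / p^k⌋. For p = 47, n = 1928, the terms are:
  ⌊1928/47^1⌋ = ⌊1928/47⌋ = 41
(the next term ⌊1928/47^2⌋ = 0, terminating the sum). Summing: v_47(1928!) = 41 = 41.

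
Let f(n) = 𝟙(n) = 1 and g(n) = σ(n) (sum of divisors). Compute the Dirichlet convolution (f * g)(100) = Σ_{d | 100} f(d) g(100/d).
(𝟙 * σ)(100) = 418

Divisors of 100: [1, 2, 4, 5, 10, 20, 25, 50, 100]. For each d | 100:
  d = 1: 𝟙(1) · σ(100/1) = 1 · 217 = 217
  d = 2: 𝟙(2) · σ(100/2) = 1 · 93 = 93
  d = 4: 𝟙(4) · σ(100/4) = 1 · 31 = 31
  d = 5: 𝟙(5) · σ(100/5) = 1 · 42 = 42
  d = 10: 𝟙(10) · σ(100/10) = 1 · 18 = 18
  d = 20: 𝟙(20) · σ(100/20) = 1 · 6 = 6
  d = 25: 𝟙(25) · σ(100/25) = 1 · 7 = 7
  d = 50: 𝟙(50) · σ(100/50) = 1 · 3 = 3
  d = 100: 𝟙(100) · σ(100/100) = 1 · 1 = 1
Summing: (𝟙 * σ)(100) = 217 + 93 + 31 + 42 + 18 + 6 + 7 + 3 + 1 = 418.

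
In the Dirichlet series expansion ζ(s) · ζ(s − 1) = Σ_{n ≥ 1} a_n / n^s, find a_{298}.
σ(298) = 450

In the product (Σ m^0/m^s)(Σ k / k^s) = Σ (Σ_{d | n} d) / n^s, the coefficient of 1/n^s is σ(n) = Σ_{d | n} d. For n = 298, divisors are [1, 2, 149, 298]; summing: σ(298) = 450.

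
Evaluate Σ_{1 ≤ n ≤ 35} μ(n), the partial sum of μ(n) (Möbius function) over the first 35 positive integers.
Σ_{n ≤ 35} μ(n) = -1

Compute μ(n) for each 1 ≤ n ≤ 35: μ(1) = 1, μ(2) = -1, μ(3) = -1, μ(4) = 0, μ(5) = -1, μ(6) = 1, μ(7) = -1, μ(8) = 0, μ(9) = 0, μ(10) = 1, μ(11) = -1, μ(12) = 0, μ(13) = -1, μ(14) = 1, μ(15) = 1, μ(16) = 0, μ(17) = -1, μ(18) = 0, μ(19) = -1, μ(20) = 0, μ(21) = 1, μ(22) = 1, μ(23) = -1, μ(24) = 0, μ(25) = 0, μ(26) = 1, μ(27) = 0, μ(28) = 0, μ(29) = -1, μ(30) = -1, μ(31) = -1, μ(32) = 0, μ(33) = 1, μ(34) = 1, μ(35) = 1. Summing all 35 values: -1. (Mertens function M(x) = Σ_{n ≤ x} μ(n); on average M(x) should be small (PNT ⟺ M(x) = o(x)).)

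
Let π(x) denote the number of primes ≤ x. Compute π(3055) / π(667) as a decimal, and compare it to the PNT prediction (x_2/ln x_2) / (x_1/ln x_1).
π(3055)/π(667) = 437/121 ≈ 3.6116;  PNT prediction ≈ 3.7116.

π(667) = 121 and π(3055) = 437, so π(3055)/π(667) ≈ 3.6116. The PNT-predicted ratio is (3055/ln(3055)) / (667/ln(667)) ≈ 3.7116. The two agree to within a few percent, as expected.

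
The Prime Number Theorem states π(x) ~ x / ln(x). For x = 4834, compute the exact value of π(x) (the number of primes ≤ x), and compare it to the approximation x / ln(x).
π(4834) = 650;  x/ln(x) ≈ 569.82;  relative error ≈ 12.34%.

Directly count primes up to 4834: π(4834) = 650. The PNT approximation gives 4834/ln(4834) ≈ 4834/8.48343 ≈ 569.82. Relative error (π(x) − x/ln(x)) / π(x) ≈ 12.34%; the approximation is known to undercount slightly (Li(x) is a better estimate).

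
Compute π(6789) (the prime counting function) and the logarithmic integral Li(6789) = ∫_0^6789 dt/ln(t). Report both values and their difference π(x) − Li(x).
π(6789) = 873;  Li(6789) ≈ 890.46;  π(x) − Li(x) ≈ -17.46.

Direct count of primes ≤ 6789 gives π(6789) = 873. Numerical evaluation of the logarithmic integral gives Li(6789) ≈ 890.46. The difference π(x) − Li(x) ≈ -17.46 is typically negative for small/moderate x (Li(x) overestimates), though Littlewood's theorem shows this sign changes infinitely often.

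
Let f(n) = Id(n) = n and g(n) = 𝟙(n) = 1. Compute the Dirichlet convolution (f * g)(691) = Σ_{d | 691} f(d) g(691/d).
(Id * 𝟙)(691) = 692

Divisors of 691: [1, 691]. For each d | 691:
  d = 1: Id(1) · 𝟙(691/1) = 1 · 1 = 1
  d = 691: Id(691) · 𝟙(691/691) = 691 · 1 = 691
Summing: (Id * 𝟙)(691) = 1 + 691 = 692.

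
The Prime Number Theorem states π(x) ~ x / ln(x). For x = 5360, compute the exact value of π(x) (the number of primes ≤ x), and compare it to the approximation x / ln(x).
π(5360) = 708;  x/ln(x) ≈ 624.22;  relative error ≈ 11.83%.

Directly count primes up to 5360: π(5360) = 708. The PNT approximation gives 5360/ln(5360) ≈ 5360/8.58672 ≈ 624.22. Relative error (π(x) − x/ln(x)) / π(x) ≈ 11.83%; the approximation is known to undercount slightly (Li(x) is a better estimate).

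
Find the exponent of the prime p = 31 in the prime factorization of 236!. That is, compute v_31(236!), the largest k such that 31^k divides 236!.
v_31(236!) = 7

Legendre's formula: v_p(n!) = Σ_{k ≥ 1} ⌊n / p^k⌋. For p = 31, n = 236, the terms are:
  ⌊236/31^1⌋ = ⌊236/31⌋ = 7
(the next term ⌊236/31^2⌋ = 0, terminating the sum). Summing: v_31(236!) = 7 = 7.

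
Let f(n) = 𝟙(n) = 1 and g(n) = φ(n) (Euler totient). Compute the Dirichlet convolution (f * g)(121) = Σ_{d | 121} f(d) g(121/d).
(𝟙 * φ)(121) = 121

Divisors of 121: [1, 11, 121]. For each d | 121:
  d = 1: 𝟙(1) · φ(121/1) = 1 · 110 = 110
  d = 11: 𝟙(11) · φ(121/11) = 1 · 10 = 10
  d = 121: 𝟙(121) · φ(121/121) = 1 · 1 = 1
Summing: (𝟙 * φ)(121) = 110 + 10 + 1 = 121.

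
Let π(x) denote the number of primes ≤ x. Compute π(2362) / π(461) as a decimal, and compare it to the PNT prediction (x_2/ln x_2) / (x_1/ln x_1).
π(2362)/π(461) = 350/89 ≈ 3.9326;  PNT prediction ≈ 4.0459.

π(461) = 89 and π(2362) = 350, so π(2362)/π(461) ≈ 3.9326. The PNT-predicted ratio is (2362/ln(2362)) / (461/ln(461)) ≈ 4.0459. The two agree to within a few percent, as expected.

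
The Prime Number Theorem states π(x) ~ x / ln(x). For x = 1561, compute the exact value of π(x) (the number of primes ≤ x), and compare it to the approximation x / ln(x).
π(1561) = 246;  x/ln(x) ≈ 212.29;  relative error ≈ 13.70%.

Directly count primes up to 1561: π(1561) = 246. The PNT approximation gives 1561/ln(1561) ≈ 1561/7.35308 ≈ 212.29. Relative error (π(x) − x/ln(x)) / π(x) ≈ 13.70%; the approximation is known to undercount slightly (Li(x) is a better estimate).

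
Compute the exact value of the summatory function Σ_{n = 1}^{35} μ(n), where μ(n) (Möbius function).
Σ_{n ≤ 35} μ(n) = -1

Compute μ(n) for each 1 ≤ n ≤ 35: μ(1) = 1, μ(2) = -1, μ(3) = -1, μ(4) = 0, μ(5) = -1, μ(6) = 1, μ(7) = -1, μ(8) = 0, μ(9) = 0, μ(10) = 1, μ(11) = -1, μ(12) = 0, μ(13) = -1, μ(14) = 1, μ(15) = 1, μ(16) = 0, μ(17) = -1, μ(18) = 0, μ(19) = -1, μ(20) = 0, μ(21) = 1, μ(22) = 1, μ(23) = -1, μ(24) = 0, μ(25) = 0, μ(26) = 1, μ(27) = 0, μ(28) = 0, μ(29) = -1, μ(30) = -1, μ(31) = -1, μ(32) = 0, μ(33) = 1, μ(34) = 1, μ(35) = 1. Summing all 35 values: -1. (Mertens function M(x) = Σ_{n ≤ x} μ(n); on average M(x) should be small (PNT ⟺ M(x) = o(x)).)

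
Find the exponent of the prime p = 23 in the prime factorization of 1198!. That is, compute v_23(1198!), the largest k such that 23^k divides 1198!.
v_23(1198!) = 54

Legendre's formula: v_p(n!) = Σ_{k ≥ 1} ⌊n / p^k⌋. For p = 23, n = 1198, the terms are:
  ⌊1198/23^1⌋ = ⌊1198/23⌋ = 52
  ⌊1198/23^2⌋ = ⌊1198/529⌋ = 2
(the next term ⌊1198/23^3⌋ = 0, terminating the sum). Summing: v_23(1198!) = 52 + 2 = 54.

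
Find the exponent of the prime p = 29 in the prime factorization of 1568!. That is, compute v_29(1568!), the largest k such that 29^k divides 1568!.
v_29(1568!) = 55

Legendre's formula: v_p(n!) = Σ_{k ≥ 1} ⌊n / p^k⌋. For p = 29, n = 1568, the terms are:
  ⌊1568/29^1⌋ = ⌊1568/29⌋ = 54
  ⌊1568/29^2⌋ = ⌊1568/841⌋ = 1
(the next term ⌊1568/29^3⌋ = 0, terminating the sum). Summing: v_29(1568!) = 54 + 1 = 55.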